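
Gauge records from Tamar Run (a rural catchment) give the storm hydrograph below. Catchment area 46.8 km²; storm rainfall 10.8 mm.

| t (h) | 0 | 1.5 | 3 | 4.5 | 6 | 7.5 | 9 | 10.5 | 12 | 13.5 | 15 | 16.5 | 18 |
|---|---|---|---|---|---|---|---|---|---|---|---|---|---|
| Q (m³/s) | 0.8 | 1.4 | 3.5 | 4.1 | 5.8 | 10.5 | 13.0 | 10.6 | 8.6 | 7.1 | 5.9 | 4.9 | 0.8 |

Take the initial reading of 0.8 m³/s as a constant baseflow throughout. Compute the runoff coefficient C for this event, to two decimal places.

C ≈ 0.71

ΣQ_DR = 66.60 m³/s; V = ΣQ_DR·Δt = 3.596 × 10^5 m³.
Runoff depth d = V / A = 7.685 mm.
C = d / P = 7.685 / 10.8 = 0.71.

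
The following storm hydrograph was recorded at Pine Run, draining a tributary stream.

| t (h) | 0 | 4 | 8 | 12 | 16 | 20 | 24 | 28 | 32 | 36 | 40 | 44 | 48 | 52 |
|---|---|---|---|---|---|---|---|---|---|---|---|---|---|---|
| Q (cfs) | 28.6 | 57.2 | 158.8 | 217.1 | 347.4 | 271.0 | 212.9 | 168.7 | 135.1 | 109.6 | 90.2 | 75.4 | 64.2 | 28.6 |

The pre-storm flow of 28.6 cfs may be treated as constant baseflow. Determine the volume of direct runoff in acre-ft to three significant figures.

V ≈ 517 acre-ft

Direct-runoff ordinates (Q − Q_b): 0.0, 28.6, 130.2, 188.5, 318.8, 242.4, 184.3, 140.1, 106.5, 81.0, 61.6, 46.8, 35.6, 0.0 cfs.
ΣQ_DR = 1564 cfs.
With Δt = 4 h = 14400 s, V = ΣQ_DR · Δt = 1564 × 14400 = 2.25 × 10^7 ft³ = 517 acre-ft.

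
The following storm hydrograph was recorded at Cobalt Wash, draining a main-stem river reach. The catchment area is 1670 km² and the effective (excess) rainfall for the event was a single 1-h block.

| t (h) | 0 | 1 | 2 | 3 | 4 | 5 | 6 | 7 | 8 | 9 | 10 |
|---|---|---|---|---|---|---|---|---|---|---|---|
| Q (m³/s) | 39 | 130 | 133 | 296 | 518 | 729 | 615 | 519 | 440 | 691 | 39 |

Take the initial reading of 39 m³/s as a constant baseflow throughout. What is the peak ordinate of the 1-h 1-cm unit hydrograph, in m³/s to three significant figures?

U_p ≈ 860 m³/s

Direct runoff: 0.0, 91.0, 94.0, 257.0, 479.0, 690.0, 576.0, 480.0, 401.0, 652.0, 0.0 m³/s; ΣQ_DR = 3720 m³/s, peak = 690.0 m³/s.
Runoff depth d = ΣQ_DR·Δt / A = 3720 × 3600 / (1670 km²) = 8.019 mm.
The 1-cm UH is the DRH scaled by (10 mm)/d, so U_p = 690.0 × 10/8.019 = 860 m³/s.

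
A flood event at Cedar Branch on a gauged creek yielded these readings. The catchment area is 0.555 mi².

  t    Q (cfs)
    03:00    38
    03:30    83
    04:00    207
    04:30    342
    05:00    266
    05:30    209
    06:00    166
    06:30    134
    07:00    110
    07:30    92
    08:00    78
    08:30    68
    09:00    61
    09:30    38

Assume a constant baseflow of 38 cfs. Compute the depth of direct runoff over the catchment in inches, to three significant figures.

d ≈ 1.90 in

Direct runoff: 0.0, 45.0, 169.0, 304.0, 228.0, 171.0, 128.0, 96.0, 72.0, 54.0, 40.0, 30.0, 23.0, 0.0 cfs; ΣQ_DR = 1360 cfs.
V = ΣQ_DR · Δt = 1360 × 1800 s = 2.448 × 10^6 ft³.
Over A = 0.555 mi², depth = V / A = 1.90 in.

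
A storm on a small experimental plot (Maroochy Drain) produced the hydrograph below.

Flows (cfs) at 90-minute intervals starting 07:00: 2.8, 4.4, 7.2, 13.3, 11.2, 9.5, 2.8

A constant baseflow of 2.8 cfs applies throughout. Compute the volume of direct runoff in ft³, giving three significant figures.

V ≈ 1.71 × 10^5 ft³

Direct-runoff ordinates (Q − Q_b): 0.0, 1.6, 4.4, 10.5, 8.4, 6.7, 0.0 cfs.
ΣQ_DR = 31.60 cfs.
With Δt = 1.5 h = 5400 s, V = ΣQ_DR · Δt = 31.60 × 5400 = 1.71 × 10^5 ft³.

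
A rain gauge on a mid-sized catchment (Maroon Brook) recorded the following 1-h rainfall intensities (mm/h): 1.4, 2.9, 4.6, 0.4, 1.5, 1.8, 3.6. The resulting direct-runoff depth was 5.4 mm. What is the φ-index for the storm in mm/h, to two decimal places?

φ ≈ 1.90 mm/h

Only the 3 blocks with intensity above φ contribute runoff: 2.9, 4.6, 3.6 mm/h.
Σ(I−φ)·Δt = d  ⇒  (2.9+4.6+3.6 − 3φ)·1 = 5.4
φ = (11.10 − 5.4/1) / 3 = 1.90 mm/h.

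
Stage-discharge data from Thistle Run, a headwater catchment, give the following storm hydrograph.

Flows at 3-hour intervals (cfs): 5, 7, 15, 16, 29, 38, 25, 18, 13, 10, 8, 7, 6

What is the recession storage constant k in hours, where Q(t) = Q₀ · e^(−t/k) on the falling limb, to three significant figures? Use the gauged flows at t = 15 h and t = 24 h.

On the falling limb, Q drops from 38 to 13 cfs between t = 15 h and t = 24 h (Δt = 9 h).
k = −Δt / ln(Q₂/Q₁) = −9 / ln(13/38) = 8.39 h.

k ≈ 8.39 h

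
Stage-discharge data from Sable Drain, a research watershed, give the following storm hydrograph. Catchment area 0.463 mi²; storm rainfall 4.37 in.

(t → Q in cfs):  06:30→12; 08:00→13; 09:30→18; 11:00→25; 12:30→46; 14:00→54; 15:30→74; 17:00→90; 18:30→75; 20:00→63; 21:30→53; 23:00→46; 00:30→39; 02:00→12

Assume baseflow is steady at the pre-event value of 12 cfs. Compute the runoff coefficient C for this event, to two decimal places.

C ≈ 0.52

ΣQ_DR = 452.0 cfs; V = ΣQ_DR·Δt = 2.441 × 10^6 ft³.
Runoff depth d = V / A = 2.269 in.
C = d / P = 2.269 / 4.37 = 0.52.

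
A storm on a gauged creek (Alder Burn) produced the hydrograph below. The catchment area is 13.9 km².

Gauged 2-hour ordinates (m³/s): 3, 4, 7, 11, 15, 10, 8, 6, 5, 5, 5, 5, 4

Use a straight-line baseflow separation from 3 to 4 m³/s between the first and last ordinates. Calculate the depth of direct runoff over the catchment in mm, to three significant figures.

d ≈ 22.0 mm

Direct runoff: 0.00, 0.92, 3.83, 7.75, 11.67, 6.58, 4.50, 2.42, 1.33, 1.25, 1.17, 1.08, 0.00 m³/s; ΣQ_DR = 42.50 m³/s.
V = ΣQ_DR · Δt = 42.50 × 7200 s = 3.060 × 10^5 m³.
Over A = 13.9 km², depth = V / A = 22.0 mm.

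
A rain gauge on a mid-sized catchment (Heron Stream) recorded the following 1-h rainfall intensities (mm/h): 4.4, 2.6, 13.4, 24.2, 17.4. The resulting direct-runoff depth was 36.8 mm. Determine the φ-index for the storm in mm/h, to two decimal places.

Only the 3 blocks with intensity above φ contribute runoff: 13.4, 24.2, 17.4 mm/h.
Σ(I−φ)·Δt = d  ⇒  (13.4+24.2+17.4 − 3φ)·1 = 36.8
φ = (55.00 − 36.8/1) / 3 = 6.07 mm/h.

φ ≈ 6.07 mm/h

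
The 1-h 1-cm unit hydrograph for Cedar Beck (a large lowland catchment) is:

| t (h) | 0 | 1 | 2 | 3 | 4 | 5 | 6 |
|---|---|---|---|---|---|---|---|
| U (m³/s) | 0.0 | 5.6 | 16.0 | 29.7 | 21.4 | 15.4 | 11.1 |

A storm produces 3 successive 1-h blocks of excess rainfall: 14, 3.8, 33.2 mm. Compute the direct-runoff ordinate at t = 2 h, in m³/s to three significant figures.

Q ≈ 24.5 m³/s

By discrete convolution, Q_j = Σ (P_i / 10 mm) · U_{j−i}.
At t = 2 h (j=2): Q = (14/10)·16.0 + (3.8/10)·5.6 + (33.2/10)·0.0 = 24.5 m³/s.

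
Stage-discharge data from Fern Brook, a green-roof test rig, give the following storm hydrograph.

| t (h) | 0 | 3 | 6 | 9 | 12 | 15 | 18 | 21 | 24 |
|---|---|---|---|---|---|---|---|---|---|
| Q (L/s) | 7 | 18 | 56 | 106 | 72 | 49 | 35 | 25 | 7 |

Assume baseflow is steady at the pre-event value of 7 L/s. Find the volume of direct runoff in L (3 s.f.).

Direct-runoff ordinates (Q − Q_b): 0.0, 11.0, 49.0, 99.0, 65.0, 42.0, 28.0, 18.0, 0.0 L/s.
ΣQ_DR = 312.0 L/s.
With Δt = 3 h = 10800 s, V = ΣQ_DR · Δt = 312.0 × 10800 = 3.37 × 10^6 L.

V ≈ 3.37 × 10^6 L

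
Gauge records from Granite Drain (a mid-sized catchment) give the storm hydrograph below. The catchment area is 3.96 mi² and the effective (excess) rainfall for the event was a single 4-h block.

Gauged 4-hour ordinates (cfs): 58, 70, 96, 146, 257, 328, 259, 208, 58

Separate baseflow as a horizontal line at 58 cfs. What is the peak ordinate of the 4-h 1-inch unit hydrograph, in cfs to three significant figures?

U_p ≈ 180 cfs

Direct runoff: 0.0, 12.0, 38.0, 88.0, 199.0, 270.0, 201.0, 150.0, 0.0 cfs; ΣQ_DR = 958.0 cfs, peak = 270.0 cfs.
Runoff depth d = ΣQ_DR·Δt / A = 958.0 × 14400 / (3.96 mi²) = 1.499 in.
The 1-inch UH is the DRH scaled by (1 in)/d, so U_p = 270.0 × 1/1.499 = 180 cfs.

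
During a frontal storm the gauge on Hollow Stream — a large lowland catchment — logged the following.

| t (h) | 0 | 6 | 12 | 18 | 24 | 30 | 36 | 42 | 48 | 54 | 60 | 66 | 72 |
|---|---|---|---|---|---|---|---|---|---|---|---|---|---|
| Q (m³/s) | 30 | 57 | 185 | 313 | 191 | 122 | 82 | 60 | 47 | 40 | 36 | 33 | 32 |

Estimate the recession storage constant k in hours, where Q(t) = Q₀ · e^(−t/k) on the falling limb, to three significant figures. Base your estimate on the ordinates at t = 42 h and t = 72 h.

k ≈ 47.7 h

On the falling limb, Q drops from 60 to 32 m³/s between t = 42 h and t = 72 h (Δt = 30 h).
k = −Δt / ln(Q₂/Q₁) = −30 / ln(32/60) = 47.7 h.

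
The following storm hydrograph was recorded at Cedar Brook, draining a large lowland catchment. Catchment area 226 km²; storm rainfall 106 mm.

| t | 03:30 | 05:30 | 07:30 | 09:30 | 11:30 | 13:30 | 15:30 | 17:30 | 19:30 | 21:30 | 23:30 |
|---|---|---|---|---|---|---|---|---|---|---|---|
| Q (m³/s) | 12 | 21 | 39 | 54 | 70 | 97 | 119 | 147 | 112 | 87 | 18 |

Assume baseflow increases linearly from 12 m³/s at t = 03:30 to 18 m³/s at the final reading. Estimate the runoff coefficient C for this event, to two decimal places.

ΣQ_DR = 611.0 m³/s; V = ΣQ_DR·Δt = 4.399 × 10^6 m³.
Runoff depth d = V / A = 19.47 mm.
C = d / P = 19.47 / 106 = 0.18.

C ≈ 0.18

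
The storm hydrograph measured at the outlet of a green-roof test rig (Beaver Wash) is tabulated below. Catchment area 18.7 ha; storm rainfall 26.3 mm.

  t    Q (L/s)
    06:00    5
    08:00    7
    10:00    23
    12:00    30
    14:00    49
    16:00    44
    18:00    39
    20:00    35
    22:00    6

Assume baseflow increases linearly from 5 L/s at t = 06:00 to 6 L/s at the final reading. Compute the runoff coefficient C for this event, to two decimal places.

C ≈ 0.28

ΣQ_DR = 188.5 L/s; V = ΣQ_DR·Δt = 1.357 × 10^6 L.
Runoff depth d = V / A = 7.258 mm.
C = d / P = 7.258 / 26.3 = 0.28.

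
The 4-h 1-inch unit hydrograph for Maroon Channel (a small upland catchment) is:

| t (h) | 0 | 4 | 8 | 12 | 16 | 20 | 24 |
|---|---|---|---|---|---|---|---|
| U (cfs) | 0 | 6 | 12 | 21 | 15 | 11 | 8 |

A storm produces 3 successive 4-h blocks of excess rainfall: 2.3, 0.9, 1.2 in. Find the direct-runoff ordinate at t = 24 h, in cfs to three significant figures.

By discrete convolution, Q_j = Σ (P_i / 1 in) · U_{j−i}.
At t = 24 h (j=6): Q = (2.3/1)·8 + (0.9/1)·11 + (1.2/1)·15 = 46.3 cfs.

Q ≈ 46.3 cfs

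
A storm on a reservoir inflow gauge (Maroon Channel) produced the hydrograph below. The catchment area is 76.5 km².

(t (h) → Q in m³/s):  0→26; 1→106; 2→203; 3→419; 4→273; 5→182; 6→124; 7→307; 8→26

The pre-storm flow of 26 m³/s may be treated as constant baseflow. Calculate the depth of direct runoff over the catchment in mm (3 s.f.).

Direct runoff: 0.0, 80.0, 177.0, 393.0, 247.0, 156.0, 98.0, 281.0, 0.0 m³/s; ΣQ_DR = 1432 m³/s.
V = ΣQ_DR · Δt = 1432 × 3600 s = 5.155 × 10^6 m³.
Over A = 76.5 km², depth = V / A = 67.4 mm.

d ≈ 67.4 mm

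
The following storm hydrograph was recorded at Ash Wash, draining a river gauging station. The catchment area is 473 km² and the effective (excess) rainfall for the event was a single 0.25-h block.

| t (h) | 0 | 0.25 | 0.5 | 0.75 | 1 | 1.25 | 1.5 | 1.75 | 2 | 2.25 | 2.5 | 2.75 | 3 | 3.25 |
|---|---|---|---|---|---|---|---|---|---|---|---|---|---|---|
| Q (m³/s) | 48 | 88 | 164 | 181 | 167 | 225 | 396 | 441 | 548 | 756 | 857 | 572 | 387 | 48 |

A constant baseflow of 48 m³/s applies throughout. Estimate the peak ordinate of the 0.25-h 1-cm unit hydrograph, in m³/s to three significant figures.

Direct runoff: 0.0, 40.0, 116.0, 133.0, 119.0, 177.0, 348.0, 393.0, 500.0, 708.0, 809.0, 524.0, 339.0, 0.0 m³/s; ΣQ_DR = 4206 m³/s, peak = 809.0 m³/s.
Runoff depth d = ΣQ_DR·Δt / A = 4206 × 900 / (473 km²) = 8.003 mm.
The 1-cm UH is the DRH scaled by (10 mm)/d, so U_p = 809.0 × 10/8.003 = 1010 m³/s.

U_p ≈ 1010 m³/s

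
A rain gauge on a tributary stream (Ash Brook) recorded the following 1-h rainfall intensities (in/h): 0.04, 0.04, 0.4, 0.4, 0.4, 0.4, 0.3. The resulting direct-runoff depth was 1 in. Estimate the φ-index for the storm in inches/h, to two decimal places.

Only the 5 blocks with intensity above φ contribute runoff: 0.4, 0.4, 0.4, 0.4, 0.3 in/h.
Σ(I−φ)·Δt = d  ⇒  (0.4+0.4+0.4+0.4+0.3 − 5φ)·1 = 1
φ = (1.900 − 1/1) / 5 = 0.18 in/h.

φ ≈ 0.18 in/h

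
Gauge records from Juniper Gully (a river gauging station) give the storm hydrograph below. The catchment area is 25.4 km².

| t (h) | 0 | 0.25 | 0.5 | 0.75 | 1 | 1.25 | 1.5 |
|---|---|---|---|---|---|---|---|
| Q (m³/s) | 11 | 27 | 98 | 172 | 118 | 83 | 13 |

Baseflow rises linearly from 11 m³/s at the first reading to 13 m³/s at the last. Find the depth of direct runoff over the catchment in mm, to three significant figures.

d ≈ 15.5 mm

Direct runoff: 0.00, 15.67, 86.33, 160.00, 105.67, 70.33, 0.00 m³/s; ΣQ_DR = 438.0 m³/s.
V = ΣQ_DR · Δt = 438.0 × 900 s = 3.942 × 10^5 m³.
Over A = 25.4 km², depth = V / A = 15.5 mm.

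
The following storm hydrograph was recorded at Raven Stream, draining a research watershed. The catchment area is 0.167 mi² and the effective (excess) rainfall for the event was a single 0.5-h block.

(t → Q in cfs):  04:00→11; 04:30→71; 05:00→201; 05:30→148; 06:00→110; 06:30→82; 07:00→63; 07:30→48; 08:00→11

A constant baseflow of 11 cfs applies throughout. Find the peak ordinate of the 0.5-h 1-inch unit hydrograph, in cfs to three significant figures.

Direct runoff: 0.0, 60.0, 190.0, 137.0, 99.0, 71.0, 52.0, 37.0, 0.0 cfs; ΣQ_DR = 646.0 cfs, peak = 190.0 cfs.
Runoff depth d = ΣQ_DR·Δt / A = 646.0 × 1800 / (0.167 mi²) = 2.997 in.
The 1-inch UH is the DRH scaled by (1 in)/d, so U_p = 190.0 × 1/2.997 = 63.4 cfs.

U_p ≈ 63.4 cfs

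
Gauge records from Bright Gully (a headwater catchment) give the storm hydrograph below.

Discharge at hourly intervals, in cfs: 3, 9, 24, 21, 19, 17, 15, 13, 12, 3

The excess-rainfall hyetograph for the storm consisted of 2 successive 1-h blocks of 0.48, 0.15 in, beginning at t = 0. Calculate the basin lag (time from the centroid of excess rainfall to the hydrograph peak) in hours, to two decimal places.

t_L ≈ 1.26 h

Centroid of excess rainfall: t_c = Σ P_i·t̄_i / ΣP_i = 0.7381 h (block centres at 0.5, 1.5 h).
Hydrograph peak occurs at t = 2 h, so basin lag t_L = 2 − 0.7381 = 1.26 h.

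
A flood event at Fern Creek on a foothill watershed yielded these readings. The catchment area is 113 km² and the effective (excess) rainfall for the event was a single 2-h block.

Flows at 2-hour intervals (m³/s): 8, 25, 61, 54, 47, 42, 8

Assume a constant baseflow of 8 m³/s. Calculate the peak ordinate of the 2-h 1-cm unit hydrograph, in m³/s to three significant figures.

U_p ≈ 44.0 m³/s

Direct runoff: 0.0, 17.0, 53.0, 46.0, 39.0, 34.0, 0.0 m³/s; ΣQ_DR = 189.0 m³/s, peak = 53.0 m³/s.
Runoff depth d = ΣQ_DR·Δt / A = 189.0 × 7200 / (113 km²) = 12.04 mm.
The 1-cm UH is the DRH scaled by (10 mm)/d, so U_p = 53.0 × 10/12.04 = 44.0 m³/s.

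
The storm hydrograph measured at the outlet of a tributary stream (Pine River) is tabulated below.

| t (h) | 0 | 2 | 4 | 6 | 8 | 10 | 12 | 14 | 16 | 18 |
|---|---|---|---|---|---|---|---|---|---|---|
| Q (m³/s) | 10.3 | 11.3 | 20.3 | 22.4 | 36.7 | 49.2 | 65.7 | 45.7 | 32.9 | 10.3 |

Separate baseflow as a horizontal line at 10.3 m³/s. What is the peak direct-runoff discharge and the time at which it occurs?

Q_p = 55.4 m³/s at t = 12 h

Subtracting baseflow gives direct-runoff ordinates: 0.0, 1.0, 10.0, 12.1, 26.4, 38.9, 55.4, 35.4, 22.6, 0.0 m³/s.
The maximum is 55.4 m³/s, occurring at the reading for t = 12 h.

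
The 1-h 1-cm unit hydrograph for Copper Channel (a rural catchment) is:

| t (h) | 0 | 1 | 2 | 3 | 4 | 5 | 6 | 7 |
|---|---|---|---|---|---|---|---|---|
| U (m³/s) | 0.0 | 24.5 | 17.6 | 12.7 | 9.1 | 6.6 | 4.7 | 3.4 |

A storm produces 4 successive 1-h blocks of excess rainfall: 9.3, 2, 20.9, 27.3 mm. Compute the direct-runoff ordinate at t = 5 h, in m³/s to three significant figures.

By discrete convolution, Q_j = Σ (P_i / 10 mm) · U_{j−i}.
At t = 5 h (j=5): Q = (9.3/10)·6.6 + (2/10)·9.1 + (20.9/10)·12.7 + (27.3/10)·17.6 = 82.5 m³/s.

Q ≈ 82.5 m³/s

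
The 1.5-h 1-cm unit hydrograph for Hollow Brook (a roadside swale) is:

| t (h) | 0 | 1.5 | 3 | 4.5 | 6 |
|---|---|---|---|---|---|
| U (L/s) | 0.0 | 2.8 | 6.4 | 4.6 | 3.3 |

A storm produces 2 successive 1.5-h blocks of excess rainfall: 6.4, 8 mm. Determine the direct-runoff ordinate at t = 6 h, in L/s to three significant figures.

Q ≈ 5.79 L/s

By discrete convolution, Q_j = Σ (P_i / 10 mm) · U_{j−i}.
At t = 6 h (j=4): Q = (6.4/10)·3.3 + (8/10)·4.6 = 5.79 L/s.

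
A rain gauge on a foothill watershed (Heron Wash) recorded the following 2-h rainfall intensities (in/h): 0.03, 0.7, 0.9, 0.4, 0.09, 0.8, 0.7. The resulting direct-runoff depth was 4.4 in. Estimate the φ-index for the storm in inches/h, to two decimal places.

Only the 5 blocks with intensity above φ contribute runoff: 0.7, 0.9, 0.4, 0.8, 0.7 in/h.
Σ(I−φ)·Δt = d  ⇒  (0.7+0.9+0.4+0.8+0.7 − 5φ)·2 = 4.4
φ = (3.500 − 4.4/2) / 5 = 0.26 in/h.

φ ≈ 0.26 in/h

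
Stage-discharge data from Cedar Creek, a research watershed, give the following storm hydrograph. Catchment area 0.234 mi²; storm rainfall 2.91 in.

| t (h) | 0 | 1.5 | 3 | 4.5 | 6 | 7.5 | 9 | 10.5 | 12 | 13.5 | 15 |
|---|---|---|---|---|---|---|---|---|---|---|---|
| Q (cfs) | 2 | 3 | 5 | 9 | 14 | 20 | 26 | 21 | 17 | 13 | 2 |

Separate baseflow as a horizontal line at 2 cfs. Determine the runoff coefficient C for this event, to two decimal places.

ΣQ_DR = 110.0 cfs; V = ΣQ_DR·Δt = 5.940 × 10^5 ft³.
Runoff depth d = V / A = 1.093 in.
C = d / P = 1.093 / 2.91 = 0.38.

C ≈ 0.38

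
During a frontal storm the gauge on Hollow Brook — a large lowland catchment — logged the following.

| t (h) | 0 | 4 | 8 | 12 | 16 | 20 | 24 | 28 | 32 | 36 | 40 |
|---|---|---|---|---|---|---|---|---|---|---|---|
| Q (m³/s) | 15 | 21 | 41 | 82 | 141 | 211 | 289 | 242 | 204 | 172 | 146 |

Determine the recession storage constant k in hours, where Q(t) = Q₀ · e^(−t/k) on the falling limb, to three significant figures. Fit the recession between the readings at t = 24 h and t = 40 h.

k ≈ 23.4 h

On the falling limb, Q drops from 289 to 146 m³/s between t = 24 h and t = 40 h (Δt = 16 h).
k = −Δt / ln(Q₂/Q₁) = −16 / ln(146/289) = 23.4 h.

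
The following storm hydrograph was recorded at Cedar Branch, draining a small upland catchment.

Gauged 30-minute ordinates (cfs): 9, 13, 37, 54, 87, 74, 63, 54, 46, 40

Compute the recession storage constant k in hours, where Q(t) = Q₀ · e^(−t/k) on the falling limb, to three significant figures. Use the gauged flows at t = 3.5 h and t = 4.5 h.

On the falling limb, Q drops from 54 to 40 cfs between t = 3.5 h and t = 4.5 h (Δt = 1 h).
k = −Δt / ln(Q₂/Q₁) = −1 / ln(40/54) = 3.33 h.

k ≈ 3.33 h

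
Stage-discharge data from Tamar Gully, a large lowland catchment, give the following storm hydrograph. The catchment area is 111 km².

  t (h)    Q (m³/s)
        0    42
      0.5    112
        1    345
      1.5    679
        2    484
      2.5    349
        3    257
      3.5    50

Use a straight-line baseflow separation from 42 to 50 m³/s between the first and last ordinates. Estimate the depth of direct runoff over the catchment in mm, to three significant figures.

d ≈ 31.6 mm

Direct runoff: 0.00, 68.86, 300.71, 633.57, 437.43, 301.29, 208.14, 0.00 m³/s; ΣQ_DR = 1950 m³/s.
V = ΣQ_DR · Δt = 1950 × 1800 s = 3.510 × 10^6 m³.
Over A = 111 km², depth = V / A = 31.6 mm.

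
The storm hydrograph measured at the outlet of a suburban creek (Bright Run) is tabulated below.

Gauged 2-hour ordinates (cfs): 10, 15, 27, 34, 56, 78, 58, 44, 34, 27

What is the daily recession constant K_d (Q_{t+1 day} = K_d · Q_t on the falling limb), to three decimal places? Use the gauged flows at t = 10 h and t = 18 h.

Between t = 10 h and t = 18 h the flow falls from 78 to 27 cfs over 4×2 h = 8 h.
Per-interval ratio K = (27/78)^(1/4) = 0.7670; K_d = K^(24/2) = 0.041.

K_d ≈ 0.041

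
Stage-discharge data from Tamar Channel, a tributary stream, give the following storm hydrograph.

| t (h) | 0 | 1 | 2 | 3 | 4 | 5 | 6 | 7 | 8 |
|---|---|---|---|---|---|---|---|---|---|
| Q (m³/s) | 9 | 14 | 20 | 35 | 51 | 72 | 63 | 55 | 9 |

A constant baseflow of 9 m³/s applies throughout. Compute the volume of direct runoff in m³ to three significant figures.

V ≈ 8.89 × 10^5 m³

Direct-runoff ordinates (Q − Q_b): 0.0, 5.0, 11.0, 26.0, 42.0, 63.0, 54.0, 46.0, 0.0 m³/s.
ΣQ_DR = 247.0 m³/s.
With Δt = 1 h = 3600 s, V = ΣQ_DR · Δt = 247.0 × 3600 = 8.89 × 10^5 m³.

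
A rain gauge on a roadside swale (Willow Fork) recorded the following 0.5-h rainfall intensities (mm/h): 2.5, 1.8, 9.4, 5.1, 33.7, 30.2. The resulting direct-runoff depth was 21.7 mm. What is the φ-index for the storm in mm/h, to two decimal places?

Only the 2 blocks with intensity above φ contribute runoff: 33.7, 30.2 mm/h.
Σ(I−φ)·Δt = d  ⇒  (33.7+30.2 − 2φ)·0.5 = 21.7
φ = (63.90 − 21.7/0.5) / 2 = 10.25 mm/h.

φ ≈ 10.25 mm/h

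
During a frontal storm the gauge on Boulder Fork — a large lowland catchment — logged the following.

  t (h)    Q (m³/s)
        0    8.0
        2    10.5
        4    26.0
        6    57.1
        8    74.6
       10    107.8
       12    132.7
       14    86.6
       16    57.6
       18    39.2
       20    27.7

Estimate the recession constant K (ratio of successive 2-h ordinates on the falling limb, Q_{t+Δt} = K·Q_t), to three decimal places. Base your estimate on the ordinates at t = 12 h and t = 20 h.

Using the recession-limb readings at t = 12 h and t = 20 h: Q falls from 132.7 to 27.7 m³/s over 4 intervals.
K = (Q₂/Q₁)^(1/4) = (27.7/132.7)^(1/4) = 0.676.

K ≈ 0.676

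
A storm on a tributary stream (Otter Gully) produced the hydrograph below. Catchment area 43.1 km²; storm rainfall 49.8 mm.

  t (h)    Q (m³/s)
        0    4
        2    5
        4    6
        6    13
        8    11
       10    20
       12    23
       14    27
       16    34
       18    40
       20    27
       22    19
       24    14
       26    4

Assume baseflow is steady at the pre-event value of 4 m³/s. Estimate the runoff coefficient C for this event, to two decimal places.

ΣQ_DR = 191.0 m³/s; V = ΣQ_DR·Δt = 1.375 × 10^6 m³.
Runoff depth d = V / A = 31.91 mm.
C = d / P = 31.91 / 49.8 = 0.64.

C ≈ 0.64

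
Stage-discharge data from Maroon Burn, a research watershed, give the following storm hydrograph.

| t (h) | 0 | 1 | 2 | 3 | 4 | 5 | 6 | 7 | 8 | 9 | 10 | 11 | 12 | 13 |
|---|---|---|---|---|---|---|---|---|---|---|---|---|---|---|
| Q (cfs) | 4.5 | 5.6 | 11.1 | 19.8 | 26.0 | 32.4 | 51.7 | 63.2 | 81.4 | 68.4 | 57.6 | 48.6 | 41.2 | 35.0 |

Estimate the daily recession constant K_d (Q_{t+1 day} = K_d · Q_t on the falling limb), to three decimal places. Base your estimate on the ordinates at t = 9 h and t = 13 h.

Between t = 9 h and t = 13 h the flow falls from 68.4 to 35.0 cfs over 4×1 h = 4 h.
Per-interval ratio K = (35.0/68.4)^(1/4) = 0.8458; K_d = K^(24/1) = 0.018.

K_d ≈ 0.018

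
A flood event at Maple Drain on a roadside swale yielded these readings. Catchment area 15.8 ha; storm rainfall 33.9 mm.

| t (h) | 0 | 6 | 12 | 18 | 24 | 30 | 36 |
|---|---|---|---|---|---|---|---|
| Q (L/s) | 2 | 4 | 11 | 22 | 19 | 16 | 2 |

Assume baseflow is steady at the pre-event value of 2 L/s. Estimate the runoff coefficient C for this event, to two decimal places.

ΣQ_DR = 62.00 L/s; V = ΣQ_DR·Δt = 1.339 × 10^6 L.
Runoff depth d = V / A = 8.476 mm.
C = d / P = 8.476 / 33.9 = 0.25.

C ≈ 0.25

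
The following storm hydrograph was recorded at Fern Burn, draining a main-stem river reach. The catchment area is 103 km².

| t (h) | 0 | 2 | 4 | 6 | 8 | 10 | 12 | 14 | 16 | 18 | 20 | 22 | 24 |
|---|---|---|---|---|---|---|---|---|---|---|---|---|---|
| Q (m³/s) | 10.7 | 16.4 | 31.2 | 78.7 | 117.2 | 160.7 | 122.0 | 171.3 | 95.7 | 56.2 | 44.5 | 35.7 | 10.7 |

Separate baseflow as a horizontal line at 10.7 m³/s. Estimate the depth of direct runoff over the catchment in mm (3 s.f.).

d ≈ 56.8 mm

Direct runoff: 0.0, 5.7, 20.5, 68.0, 106.5, 150.0, 111.3, 160.6, 85.0, 45.5, 33.8, 25.0, 0.0 m³/s; ΣQ_DR = 811.9 m³/s.
V = ΣQ_DR · Δt = 811.9 × 7200 s = 5.846 × 10^6 m³.
Over A = 103 km², depth = V / A = 56.8 mm.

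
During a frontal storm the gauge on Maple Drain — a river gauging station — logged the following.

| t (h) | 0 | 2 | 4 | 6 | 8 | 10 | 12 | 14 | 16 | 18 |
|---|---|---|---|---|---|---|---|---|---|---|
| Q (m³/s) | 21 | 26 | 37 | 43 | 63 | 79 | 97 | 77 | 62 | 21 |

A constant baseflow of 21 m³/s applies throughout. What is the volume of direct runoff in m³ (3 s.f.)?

V ≈ 2.28 × 10^6 m³

Direct-runoff ordinates (Q − Q_b): 0.0, 5.0, 16.0, 22.0, 42.0, 58.0, 76.0, 56.0, 41.0, 0.0 m³/s.
ΣQ_DR = 316.0 m³/s.
With Δt = 2 h = 7200 s, V = ΣQ_DR · Δt = 316.0 × 7200 = 2.28 × 10^6 m³.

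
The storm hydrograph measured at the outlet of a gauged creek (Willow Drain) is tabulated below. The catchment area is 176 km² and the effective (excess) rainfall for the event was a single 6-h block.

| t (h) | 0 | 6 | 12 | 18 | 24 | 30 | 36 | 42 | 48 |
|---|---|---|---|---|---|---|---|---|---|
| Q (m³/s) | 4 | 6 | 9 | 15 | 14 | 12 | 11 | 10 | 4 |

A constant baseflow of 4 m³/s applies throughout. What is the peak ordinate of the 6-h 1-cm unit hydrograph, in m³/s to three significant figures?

U_p ≈ 18.3 m³/s

Direct runoff: 0.0, 2.0, 5.0, 11.0, 10.0, 8.0, 7.0, 6.0, 0.0 m³/s; ΣQ_DR = 49.00 m³/s, peak = 11.0 m³/s.
Runoff depth d = ΣQ_DR·Δt / A = 49.00 × 21600 / (176 km²) = 6.014 mm.
The 1-cm UH is the DRH scaled by (10 mm)/d, so U_p = 11.0 × 10/6.014 = 18.3 m³/s.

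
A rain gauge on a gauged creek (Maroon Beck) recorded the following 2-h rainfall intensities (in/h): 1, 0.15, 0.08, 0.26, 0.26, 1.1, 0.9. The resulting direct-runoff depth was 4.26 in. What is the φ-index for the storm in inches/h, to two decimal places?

φ ≈ 0.29 in/h

Only the 3 blocks with intensity above φ contribute runoff: 1, 1.1, 0.9 in/h.
Σ(I−φ)·Δt = d  ⇒  (1+1.1+0.9 − 3φ)·2 = 4.26
φ = (3.000 − 4.26/2) / 3 = 0.29 in/h.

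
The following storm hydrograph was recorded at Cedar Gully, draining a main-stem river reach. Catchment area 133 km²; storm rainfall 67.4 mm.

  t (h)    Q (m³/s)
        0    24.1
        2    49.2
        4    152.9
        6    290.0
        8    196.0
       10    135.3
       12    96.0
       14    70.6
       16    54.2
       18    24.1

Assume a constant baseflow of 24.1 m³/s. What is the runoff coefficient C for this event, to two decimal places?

ΣQ_DR = 851.4 m³/s; V = ΣQ_DR·Δt = 6.130 × 10^6 m³.
Runoff depth d = V / A = 46.09 mm.
C = d / P = 46.09 / 67.4 = 0.68.

C ≈ 0.68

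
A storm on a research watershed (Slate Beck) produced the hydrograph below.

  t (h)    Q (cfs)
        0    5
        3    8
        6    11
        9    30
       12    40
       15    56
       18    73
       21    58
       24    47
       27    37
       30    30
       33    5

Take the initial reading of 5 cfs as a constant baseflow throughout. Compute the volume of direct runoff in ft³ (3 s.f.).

Direct-runoff ordinates (Q − Q_b): 0.0, 3.0, 6.0, 25.0, 35.0, 51.0, 68.0, 53.0, 42.0, 32.0, 25.0, 0.0 cfs.
ΣQ_DR = 340.0 cfs.
With Δt = 3 h = 10800 s, V = ΣQ_DR · Δt = 340.0 × 10800 = 3.67 × 10^6 ft³.

V ≈ 3.67 × 10^6 ft³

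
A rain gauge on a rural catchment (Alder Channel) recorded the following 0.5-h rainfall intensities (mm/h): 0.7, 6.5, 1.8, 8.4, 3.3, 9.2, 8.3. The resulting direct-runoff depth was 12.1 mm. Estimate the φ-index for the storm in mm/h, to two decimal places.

φ ≈ 2.30 mm/h

Only the 5 blocks with intensity above φ contribute runoff: 6.5, 8.4, 3.3, 9.2, 8.3 mm/h.
Σ(I−φ)·Δt = d  ⇒  (6.5+8.4+3.3+9.2+8.3 − 5φ)·0.5 = 12.1
φ = (35.70 − 12.1/0.5) / 5 = 2.30 mm/h.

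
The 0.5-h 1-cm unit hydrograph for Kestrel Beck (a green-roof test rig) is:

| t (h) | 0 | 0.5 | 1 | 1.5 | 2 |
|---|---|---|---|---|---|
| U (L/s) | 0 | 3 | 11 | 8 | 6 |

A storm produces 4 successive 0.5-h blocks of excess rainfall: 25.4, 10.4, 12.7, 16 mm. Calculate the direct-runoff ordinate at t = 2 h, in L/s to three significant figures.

By discrete convolution, Q_j = Σ (P_i / 10 mm) · U_{j−i}.
At t = 2 h (j=4): Q = (25.4/10)·6 + (10.4/10)·8 + (12.7/10)·11 + (16/10)·3 = 42.3 L/s.

Q ≈ 42.3 L/s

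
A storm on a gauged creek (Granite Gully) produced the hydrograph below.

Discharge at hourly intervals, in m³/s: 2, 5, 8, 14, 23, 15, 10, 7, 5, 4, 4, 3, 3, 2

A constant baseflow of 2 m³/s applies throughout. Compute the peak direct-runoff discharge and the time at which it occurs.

Q_p = 21.0 m³/s at t = 4 h

Subtracting baseflow gives direct-runoff ordinates: 0.0, 3.0, 6.0, 12.0, 21.0, 13.0, 8.0, 5.0, 3.0, 2.0, 2.0, 1.0, 1.0, 0.0 m³/s.
The maximum is 21.0 m³/s, occurring at the reading for t = 4 h.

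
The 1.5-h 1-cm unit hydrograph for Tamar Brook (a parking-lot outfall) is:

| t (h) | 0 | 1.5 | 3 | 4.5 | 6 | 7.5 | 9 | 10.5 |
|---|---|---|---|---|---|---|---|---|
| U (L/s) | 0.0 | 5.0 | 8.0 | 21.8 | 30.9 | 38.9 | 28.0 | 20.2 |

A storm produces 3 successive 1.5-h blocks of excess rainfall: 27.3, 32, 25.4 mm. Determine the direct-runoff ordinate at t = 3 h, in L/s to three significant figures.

By discrete convolution, Q_j = Σ (P_i / 10 mm) · U_{j−i}.
At t = 3 h (j=2): Q = (27.3/10)·8.0 + (32/10)·5.0 + (25.4/10)·0.0 = 37.8 L/s.

Q ≈ 37.8 L/s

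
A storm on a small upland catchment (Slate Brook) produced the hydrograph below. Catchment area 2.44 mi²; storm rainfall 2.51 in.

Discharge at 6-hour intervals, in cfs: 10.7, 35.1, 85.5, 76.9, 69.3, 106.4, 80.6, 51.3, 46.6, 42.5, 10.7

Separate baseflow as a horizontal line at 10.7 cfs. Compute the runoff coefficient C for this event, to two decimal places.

C ≈ 0.76

ΣQ_DR = 497.9 cfs; V = ΣQ_DR·Δt = 1.075 × 10^7 ft³.
Runoff depth d = V / A = 1.897 in.
C = d / P = 1.897 / 2.51 = 0.76.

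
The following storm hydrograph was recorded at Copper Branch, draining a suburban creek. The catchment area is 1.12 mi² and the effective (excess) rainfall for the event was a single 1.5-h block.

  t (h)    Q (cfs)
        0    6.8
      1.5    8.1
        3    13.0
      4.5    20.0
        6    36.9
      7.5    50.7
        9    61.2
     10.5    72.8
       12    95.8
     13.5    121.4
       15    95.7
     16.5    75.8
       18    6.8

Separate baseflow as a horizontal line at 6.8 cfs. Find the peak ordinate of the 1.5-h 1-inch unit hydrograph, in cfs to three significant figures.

Direct runoff: 0.0, 1.3, 6.2, 13.2, 30.1, 43.9, 54.4, 66.0, 89.0, 114.6, 88.9, 69.0, 0.0 cfs; ΣQ_DR = 576.6 cfs, peak = 114.6 cfs.
Runoff depth d = ΣQ_DR·Δt / A = 576.6 × 5400 / (1.12 mi²) = 1.197 in.
The 1-inch UH is the DRH scaled by (1 in)/d, so U_p = 114.6 × 1/1.197 = 95.8 cfs.

U_p ≈ 95.8 cfs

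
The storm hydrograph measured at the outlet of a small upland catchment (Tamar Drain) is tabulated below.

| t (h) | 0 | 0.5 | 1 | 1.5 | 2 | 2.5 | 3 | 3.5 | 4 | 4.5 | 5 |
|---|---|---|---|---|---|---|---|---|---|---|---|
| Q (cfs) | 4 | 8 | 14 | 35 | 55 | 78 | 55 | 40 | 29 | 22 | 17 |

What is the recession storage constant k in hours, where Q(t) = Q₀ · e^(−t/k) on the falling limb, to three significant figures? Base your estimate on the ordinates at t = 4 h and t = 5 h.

On the falling limb, Q drops from 29 to 17 cfs between t = 4 h and t = 5 h (Δt = 1 h).
k = −Δt / ln(Q₂/Q₁) = −1 / ln(17/29) = 1.87 h.

k ≈ 1.87 h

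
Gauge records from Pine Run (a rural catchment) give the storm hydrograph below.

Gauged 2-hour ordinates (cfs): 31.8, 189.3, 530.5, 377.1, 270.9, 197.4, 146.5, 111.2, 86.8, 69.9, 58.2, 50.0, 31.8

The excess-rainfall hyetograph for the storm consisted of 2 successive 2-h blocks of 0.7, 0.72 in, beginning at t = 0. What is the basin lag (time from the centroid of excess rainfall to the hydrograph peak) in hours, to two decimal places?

Centroid of excess rainfall: t_c = Σ P_i·t̄_i / ΣP_i = 2.0141 h (block centres at 1, 3 h).
Hydrograph peak occurs at t = 4 h, so basin lag t_L = 4 − 2.0141 = 1.99 h.

t_L ≈ 1.99 h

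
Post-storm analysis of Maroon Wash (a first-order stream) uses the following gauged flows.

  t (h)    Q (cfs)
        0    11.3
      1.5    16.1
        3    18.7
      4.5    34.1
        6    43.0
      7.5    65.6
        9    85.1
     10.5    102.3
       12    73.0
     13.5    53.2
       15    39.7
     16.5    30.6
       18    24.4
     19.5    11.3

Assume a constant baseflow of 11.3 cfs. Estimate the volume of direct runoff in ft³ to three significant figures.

Direct-runoff ordinates (Q − Q_b): 0.0, 4.8, 7.4, 22.8, 31.7, 54.3, 73.8, 91.0, 61.7, 41.9, 28.4, 19.3, 13.1, 0.0 cfs.
ΣQ_DR = 450.2 cfs.
With Δt = 1.5 h = 5400 s, V = ΣQ_DR · Δt = 450.2 × 5400 = 2.43 × 10^6 ft³.

V ≈ 2.43 × 10^6 ft³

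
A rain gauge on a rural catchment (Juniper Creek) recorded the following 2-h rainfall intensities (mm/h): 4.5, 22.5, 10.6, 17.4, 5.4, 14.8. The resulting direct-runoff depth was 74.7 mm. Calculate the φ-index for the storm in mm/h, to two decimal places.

φ ≈ 6.99 mm/h

Only the 4 blocks with intensity above φ contribute runoff: 22.5, 10.6, 17.4, 14.8 mm/h.
Σ(I−φ)·Δt = d  ⇒  (22.5+10.6+17.4+14.8 − 4φ)·2 = 74.7
φ = (65.30 − 74.7/2) / 4 = 6.99 mm/h.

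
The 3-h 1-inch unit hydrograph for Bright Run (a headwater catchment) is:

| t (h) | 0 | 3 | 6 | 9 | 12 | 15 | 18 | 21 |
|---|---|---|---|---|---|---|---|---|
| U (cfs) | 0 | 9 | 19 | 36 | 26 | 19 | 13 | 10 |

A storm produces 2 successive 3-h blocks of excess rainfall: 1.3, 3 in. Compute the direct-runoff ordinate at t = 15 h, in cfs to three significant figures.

By discrete convolution, Q_j = Σ (P_i / 1 in) · U_{j−i}.
At t = 15 h (j=5): Q = (1.3/1)·19 + (3/1)·26 = 103 cfs.

Q ≈ 103 cfs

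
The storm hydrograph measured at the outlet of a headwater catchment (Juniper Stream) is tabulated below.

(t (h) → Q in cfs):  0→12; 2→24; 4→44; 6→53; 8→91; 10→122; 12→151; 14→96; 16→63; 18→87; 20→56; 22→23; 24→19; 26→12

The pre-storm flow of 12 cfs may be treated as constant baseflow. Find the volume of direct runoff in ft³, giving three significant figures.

Direct-runoff ordinates (Q − Q_b): 0.0, 12.0, 32.0, 41.0, 79.0, 110.0, 139.0, 84.0, 51.0, 75.0, 44.0, 11.0, 7.0, 0.0 cfs.
ΣQ_DR = 685.0 cfs.
With Δt = 2 h = 7200 s, V = ΣQ_DR · Δt = 685.0 × 7200 = 4.93 × 10^6 ft³.

V ≈ 4.93 × 10^6 ft³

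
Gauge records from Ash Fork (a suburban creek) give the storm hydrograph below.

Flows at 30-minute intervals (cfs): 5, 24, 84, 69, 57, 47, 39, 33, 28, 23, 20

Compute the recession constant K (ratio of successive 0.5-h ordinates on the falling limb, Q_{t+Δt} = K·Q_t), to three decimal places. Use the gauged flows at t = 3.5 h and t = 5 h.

K ≈ 0.846

Using the recession-limb readings at t = 3.5 h and t = 5 h: Q falls from 33 to 20 cfs over 3 intervals.
K = (Q₂/Q₁)^(1/3) = (20/33)^(1/3) = 0.846.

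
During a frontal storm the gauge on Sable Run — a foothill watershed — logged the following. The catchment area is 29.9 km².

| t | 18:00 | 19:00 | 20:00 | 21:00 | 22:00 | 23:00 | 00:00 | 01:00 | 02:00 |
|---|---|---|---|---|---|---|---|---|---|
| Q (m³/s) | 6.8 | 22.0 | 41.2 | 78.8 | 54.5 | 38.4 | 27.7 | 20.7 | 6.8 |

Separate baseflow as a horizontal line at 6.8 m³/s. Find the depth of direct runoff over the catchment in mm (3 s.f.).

Direct runoff: 0.0, 15.2, 34.4, 72.0, 47.7, 31.6, 20.9, 13.9, 0.0 m³/s; ΣQ_DR = 235.7 m³/s.
V = ΣQ_DR · Δt = 235.7 × 3600 s = 8.485 × 10^5 m³.
Over A = 29.9 km², depth = V / A = 28.4 mm.

d ≈ 28.4 mm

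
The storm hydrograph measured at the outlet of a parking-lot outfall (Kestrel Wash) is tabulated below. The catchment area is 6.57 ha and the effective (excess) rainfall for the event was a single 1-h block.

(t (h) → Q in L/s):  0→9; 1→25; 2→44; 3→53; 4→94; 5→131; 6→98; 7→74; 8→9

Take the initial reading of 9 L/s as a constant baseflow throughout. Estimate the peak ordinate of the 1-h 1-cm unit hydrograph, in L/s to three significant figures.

U_p ≈ 48.8 L/s

Direct runoff: 0.0, 16.0, 35.0, 44.0, 85.0, 122.0, 89.0, 65.0, 0.0 L/s; ΣQ_DR = 456.0 L/s, peak = 122.0 L/s.
Runoff depth d = ΣQ_DR·Δt / A = 456.0 × 3600 / (6.57 ha) = 24.99 mm.
The 1-cm UH is the DRH scaled by (10 mm)/d, so U_p = 122.0 × 10/24.99 = 48.8 L/s.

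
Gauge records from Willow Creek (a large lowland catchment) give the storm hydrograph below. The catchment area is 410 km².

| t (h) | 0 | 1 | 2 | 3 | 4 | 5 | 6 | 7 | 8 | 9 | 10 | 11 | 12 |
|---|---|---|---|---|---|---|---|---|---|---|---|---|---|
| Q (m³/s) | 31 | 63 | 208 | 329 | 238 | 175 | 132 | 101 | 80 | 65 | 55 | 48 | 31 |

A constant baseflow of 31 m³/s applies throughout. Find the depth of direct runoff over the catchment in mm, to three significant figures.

Direct runoff: 0.0, 32.0, 177.0, 298.0, 207.0, 144.0, 101.0, 70.0, 49.0, 34.0, 24.0, 17.0, 0.0 m³/s; ΣQ_DR = 1153 m³/s.
V = ΣQ_DR · Δt = 1153 × 3600 s = 4.151 × 10^6 m³.
Over A = 410 km², depth = V / A = 10.1 mm.

d ≈ 10.1 mm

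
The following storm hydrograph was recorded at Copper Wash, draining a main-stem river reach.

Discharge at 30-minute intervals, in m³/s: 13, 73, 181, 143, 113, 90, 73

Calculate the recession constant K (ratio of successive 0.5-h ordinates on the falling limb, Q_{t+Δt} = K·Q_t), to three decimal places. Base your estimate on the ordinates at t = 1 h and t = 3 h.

K ≈ 0.797

Using the recession-limb readings at t = 1 h and t = 3 h: Q falls from 181 to 73 m³/s over 4 intervals.
K = (Q₂/Q₁)^(1/4) = (73/181)^(1/4) = 0.797.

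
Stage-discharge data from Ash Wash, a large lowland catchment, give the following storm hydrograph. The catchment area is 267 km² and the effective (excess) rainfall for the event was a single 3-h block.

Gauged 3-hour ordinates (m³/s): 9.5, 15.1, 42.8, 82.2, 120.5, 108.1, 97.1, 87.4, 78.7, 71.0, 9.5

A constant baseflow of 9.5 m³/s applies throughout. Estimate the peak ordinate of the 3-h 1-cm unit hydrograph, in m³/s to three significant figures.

U_p ≈ 44.4 m³/s

Direct runoff: 0.0, 5.6, 33.3, 72.7, 111.0, 98.6, 87.6, 77.9, 69.2, 61.5, 0.0 m³/s; ΣQ_DR = 617.4 m³/s, peak = 111.0 m³/s.
Runoff depth d = ΣQ_DR·Δt / A = 617.4 × 10800 / (267 km²) = 24.97 mm.
The 1-cm UH is the DRH scaled by (10 mm)/d, so U_p = 111.0 × 10/24.97 = 44.4 m³/s.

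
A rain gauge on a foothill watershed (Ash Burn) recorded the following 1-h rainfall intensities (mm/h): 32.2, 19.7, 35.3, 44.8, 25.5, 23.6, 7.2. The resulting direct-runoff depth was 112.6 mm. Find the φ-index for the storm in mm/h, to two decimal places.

Only the 6 blocks with intensity above φ contribute runoff: 32.2, 19.7, 35.3, 44.8, 25.5, 23.6 mm/h.
Σ(I−φ)·Δt = d  ⇒  (32.2+19.7+35.3+44.8+25.5+23.6 − 6φ)·1 = 112.6
φ = (181.1 − 112.6/1) / 6 = 11.42 mm/h.

φ ≈ 11.42 mm/h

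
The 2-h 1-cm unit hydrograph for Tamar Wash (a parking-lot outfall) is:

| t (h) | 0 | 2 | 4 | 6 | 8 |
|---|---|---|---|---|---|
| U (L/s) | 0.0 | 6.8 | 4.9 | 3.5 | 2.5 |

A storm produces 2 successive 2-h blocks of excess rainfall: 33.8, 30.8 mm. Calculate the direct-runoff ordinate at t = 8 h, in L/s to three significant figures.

By discrete convolution, Q_j = Σ (P_i / 10 mm) · U_{j−i}.
At t = 8 h (j=4): Q = (33.8/10)·2.5 + (30.8/10)·3.5 = 19.2 L/s.

Q ≈ 19.2 L/s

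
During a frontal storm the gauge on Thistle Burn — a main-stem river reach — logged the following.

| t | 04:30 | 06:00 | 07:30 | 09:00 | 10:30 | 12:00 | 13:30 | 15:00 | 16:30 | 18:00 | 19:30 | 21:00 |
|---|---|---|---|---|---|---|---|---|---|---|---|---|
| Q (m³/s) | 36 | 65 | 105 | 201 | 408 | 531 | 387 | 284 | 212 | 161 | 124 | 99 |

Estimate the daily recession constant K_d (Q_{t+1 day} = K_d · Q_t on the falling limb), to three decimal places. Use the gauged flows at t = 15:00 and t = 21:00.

K_d ≈ 0.015

Between t = 15:00 and t = 21:00 the flow falls from 284 to 99 m³/s over 4×1.5 h = 6 h.
Per-interval ratio K = (99/284)^(1/4) = 0.7684; K_d = K^(24/1.5) = 0.015.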